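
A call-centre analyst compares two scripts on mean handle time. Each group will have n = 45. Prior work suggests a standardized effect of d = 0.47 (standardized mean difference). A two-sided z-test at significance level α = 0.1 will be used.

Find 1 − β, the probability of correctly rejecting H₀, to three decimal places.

Power ≈ 0.721

Noncentrality parameter: δ = d·√(n/2) = 0.47 × √(45/2) = 2.2294
Critical value for a two-sided test at α = 0.1: z_{α/2} = 1.645.
Power = Φ(δ − 1.645) + Φ(−δ − 1.645) = Φ(0.585) + Φ(-3.874) = 0.7206 + 0.0001 = 0.7206.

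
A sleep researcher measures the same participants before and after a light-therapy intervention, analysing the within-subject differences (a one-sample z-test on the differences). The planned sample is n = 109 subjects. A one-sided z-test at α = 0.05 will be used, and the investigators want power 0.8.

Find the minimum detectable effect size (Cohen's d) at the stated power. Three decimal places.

d ≈ 0.238

Required noncentrality: δ = z_{0.05} + z_{0.20} = 1.645 + 0.842 = 2.486.
δ = d·√n ⇒ d = δ/√n = 2.486/√109 = 0.2382.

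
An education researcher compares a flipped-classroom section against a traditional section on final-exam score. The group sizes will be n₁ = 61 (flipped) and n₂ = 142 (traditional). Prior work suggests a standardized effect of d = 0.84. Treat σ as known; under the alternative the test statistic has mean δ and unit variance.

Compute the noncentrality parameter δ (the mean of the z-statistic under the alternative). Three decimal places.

δ = d / √(1/n₁ + 1/n₂) = 0.84 / √(1/61 + 1/142) = 5.4871

δ ≈ 5.487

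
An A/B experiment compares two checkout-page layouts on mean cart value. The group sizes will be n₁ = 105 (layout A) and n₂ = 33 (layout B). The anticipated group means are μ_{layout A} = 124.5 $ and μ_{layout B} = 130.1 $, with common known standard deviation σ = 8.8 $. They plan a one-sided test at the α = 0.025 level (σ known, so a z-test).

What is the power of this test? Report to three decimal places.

Power ≈ 0.890

Standardized effect: d = |μ_{layout A} − μ_{layout B}| / σ = |124.5 − 130.1| / 8.8 = 0.6364
Noncentrality parameter: δ = d / √(1/n₁ + 1/n₂) = 0.6364 / √(1/105 + 1/33) = 3.1887
Critical value for a one-sided test at α = 0.025: z_α = 1.960.
Power = Φ(δ − 1.960) = Φ(1.229) = 0.8904.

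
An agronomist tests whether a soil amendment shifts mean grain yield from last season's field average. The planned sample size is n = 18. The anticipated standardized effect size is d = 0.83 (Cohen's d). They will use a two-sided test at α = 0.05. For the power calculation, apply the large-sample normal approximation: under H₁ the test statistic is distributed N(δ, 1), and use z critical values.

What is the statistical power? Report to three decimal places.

Noncentrality parameter: δ = d·√n = 0.83 × √18 = 3.5214
Two-sided α = 0.05 → critical value z_{0.025} = 1.960.
Power = Φ(δ − 1.960) + Φ(−δ − 1.960) = Φ(1.561) + Φ(-5.481) = 0.9408 + 0.0000 = 0.9408.

Power ≈ 0.941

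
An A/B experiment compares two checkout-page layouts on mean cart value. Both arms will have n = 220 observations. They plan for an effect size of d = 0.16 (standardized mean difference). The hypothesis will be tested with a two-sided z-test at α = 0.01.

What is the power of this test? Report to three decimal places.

Power ≈ 0.185

Noncentrality parameter: δ = d·√(n/2) = 0.16 × √(220/2) = 1.6781
Two-sided α = 0.01 → critical value z_{0.005} = 2.576.
Power = Φ(δ − 2.576) + Φ(−δ − 2.576) = Φ(-0.898) + Φ(-4.254) = 0.1847 + 0.0000 = 0.1847.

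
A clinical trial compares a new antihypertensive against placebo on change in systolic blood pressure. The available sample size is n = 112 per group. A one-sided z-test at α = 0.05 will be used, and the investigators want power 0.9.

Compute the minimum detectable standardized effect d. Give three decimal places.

d ≈ 0.391

Need Φ(δ − 1.645) = 0.9, so δ = 1.645 + 1.282 = 2.926.
δ = d·√(n/2) ⇒ d = δ/√(n/2) = 2.926/√(112/2) = 0.3911.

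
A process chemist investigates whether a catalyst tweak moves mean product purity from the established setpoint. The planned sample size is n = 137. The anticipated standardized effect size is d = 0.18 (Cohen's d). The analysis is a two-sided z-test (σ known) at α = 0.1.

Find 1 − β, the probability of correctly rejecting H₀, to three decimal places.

Power ≈ 0.678

Noncentrality parameter: δ = d·√n = 0.18 × √137 = 2.1068
Critical value for a two-sided test at α = 0.1: z_{α/2} = 1.645.
Power = Φ(δ − 1.645) + Φ(−δ − 1.645) = Φ(0.462) + Φ(-3.752) = 0.6780 + 0.0001 = 0.6780.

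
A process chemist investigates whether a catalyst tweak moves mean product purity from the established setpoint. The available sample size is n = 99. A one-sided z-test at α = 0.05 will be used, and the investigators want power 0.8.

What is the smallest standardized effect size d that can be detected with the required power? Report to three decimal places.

d ≈ 0.250

Required noncentrality: δ = z_{0.05} + z_{0.20} = 1.645 + 0.842 = 2.486.
δ = d·√n ⇒ d = δ/√n = 2.486/√99 = 0.2499.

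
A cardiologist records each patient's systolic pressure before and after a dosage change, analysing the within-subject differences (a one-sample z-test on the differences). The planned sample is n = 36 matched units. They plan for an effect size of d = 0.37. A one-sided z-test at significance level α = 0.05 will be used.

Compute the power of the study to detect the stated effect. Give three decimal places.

Power ≈ 0.717

Noncentrality parameter: δ = d·√n = 0.37 × √36 = 2.2200
Critical value for a one-sided test at α = 0.05: z_α = 1.645.
Power = P(Z > 1.645 − δ) = Φ(0.575) = 0.7174.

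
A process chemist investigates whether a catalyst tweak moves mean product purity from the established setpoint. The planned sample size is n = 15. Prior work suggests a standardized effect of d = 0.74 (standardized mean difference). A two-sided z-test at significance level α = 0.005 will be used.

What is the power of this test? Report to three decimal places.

Power ≈ 0.524

Noncentrality parameter: δ = d·√n = 0.74 × √15 = 2.8660
Two-sided α = 0.005 → critical value z_{0.0025} = 2.807.
Power = Φ(δ − 2.807) + Φ(−δ − 2.807) = Φ(0.059) + Φ(-5.673) = 0.5235 + 0.0000 = 0.5235.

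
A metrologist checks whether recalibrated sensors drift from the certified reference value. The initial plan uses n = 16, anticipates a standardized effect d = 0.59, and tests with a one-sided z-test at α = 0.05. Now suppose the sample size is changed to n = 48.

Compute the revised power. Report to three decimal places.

Power ≈ 0.993

With n = 48: δ = d·√n = 0.59 × √48 = 4.0876. Critical value z_{0.05} = 1.645.
Revised power = Φ(δ − 1.645) = Φ(2.443) = 0.9927.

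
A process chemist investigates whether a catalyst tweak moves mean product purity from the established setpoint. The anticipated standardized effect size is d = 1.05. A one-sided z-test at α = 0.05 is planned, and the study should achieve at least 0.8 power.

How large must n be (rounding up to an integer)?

For power 0.8 need Φ(δ − z_{0.05}) = 0.8, so δ = z_{0.05} + z_{0.20} = 1.645 + 0.842 = 2.486.
δ = d·√n ⇒ n = (δ/d)² = (2.486 / 1.05)² = 5.61.
Rounding up, n = 6.

n = 6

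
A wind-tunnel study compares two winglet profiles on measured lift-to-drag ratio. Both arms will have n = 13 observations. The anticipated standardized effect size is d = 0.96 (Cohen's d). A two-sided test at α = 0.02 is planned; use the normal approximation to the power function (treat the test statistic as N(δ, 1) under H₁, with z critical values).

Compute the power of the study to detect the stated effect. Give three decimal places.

Power ≈ 0.548

Noncentrality parameter: δ = d·√(n/2) = 0.96 × √(13/2) = 2.4475
Critical value for a two-sided test at α = 0.02: z_{α/2} = 2.326.
Power = Φ(δ − 2.326) + Φ(−δ − 2.326) = Φ(0.121) + Φ(-4.774) = 0.5482 + 0.0000 = 0.5482.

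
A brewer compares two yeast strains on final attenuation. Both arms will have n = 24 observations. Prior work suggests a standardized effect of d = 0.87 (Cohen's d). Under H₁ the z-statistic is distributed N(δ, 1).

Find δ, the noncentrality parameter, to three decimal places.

δ ≈ 3.014

The noncentrality parameter scales effect size by the design's sample-size factor: δ = d·√(n/2) = 0.87 × √(24/2) = 3.0138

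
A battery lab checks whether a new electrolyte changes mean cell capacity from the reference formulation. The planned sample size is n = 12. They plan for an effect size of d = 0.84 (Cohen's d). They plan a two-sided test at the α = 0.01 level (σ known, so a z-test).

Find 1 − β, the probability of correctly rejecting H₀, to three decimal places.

Noncentrality parameter: δ = d·√n = 0.84 × √12 = 2.9098
Critical value for a two-sided test at α = 0.01: z_{α/2} = 2.576.
Power = Φ(δ − 2.576) + Φ(−δ − 2.576) = Φ(0.334) + Φ(-5.486) = 0.6308 + 0.0000 = 0.6308.

Power ≈ 0.631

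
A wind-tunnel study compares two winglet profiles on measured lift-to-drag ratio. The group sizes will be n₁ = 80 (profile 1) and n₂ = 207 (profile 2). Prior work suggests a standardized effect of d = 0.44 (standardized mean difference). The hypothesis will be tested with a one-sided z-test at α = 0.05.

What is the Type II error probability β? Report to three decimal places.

Noncentrality parameter: δ = d / √(1/n₁ + 1/n₂) = 0.44 / √(1/80 + 1/207) = 3.3423
One-sided α = 0.05 → critical value z_{0.05} = 1.645.
Power = P(Z > 1.645 − δ) = Φ(1.697) = 0.9552.
Type II error: β = 1 − power = 1 − 0.9552 = 0.0448.

β ≈ 0.045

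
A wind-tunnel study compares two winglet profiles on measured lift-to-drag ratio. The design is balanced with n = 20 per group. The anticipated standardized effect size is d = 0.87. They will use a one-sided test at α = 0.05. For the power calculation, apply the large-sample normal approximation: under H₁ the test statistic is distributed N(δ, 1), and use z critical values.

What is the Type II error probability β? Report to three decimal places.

Noncentrality parameter: δ = d·√(n/2) = 0.87 × √(20/2) = 2.7512
One-sided α = 0.05 → critical value z_{0.05} = 1.645.
Power = P(Z > 1.645 − δ) = Φ(1.106) = 0.8657.
Type II error: β = 1 − power = 1 − 0.8657 = 0.1343.

β ≈ 0.134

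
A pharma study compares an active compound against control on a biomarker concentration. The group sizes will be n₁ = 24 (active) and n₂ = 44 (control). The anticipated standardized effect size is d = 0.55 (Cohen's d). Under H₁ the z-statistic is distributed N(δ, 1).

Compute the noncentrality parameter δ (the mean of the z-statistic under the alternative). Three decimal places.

The noncentrality parameter scales effect size by the design's sample-size factor: δ = d / √(1/n₁ + 1/n₂) = 0.55 / √(1/24 + 1/44) = 2.1674

δ ≈ 2.167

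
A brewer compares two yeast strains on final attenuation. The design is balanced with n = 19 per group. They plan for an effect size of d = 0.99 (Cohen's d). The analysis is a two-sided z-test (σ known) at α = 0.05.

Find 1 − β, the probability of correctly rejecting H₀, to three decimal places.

Noncentrality parameter: δ = d·√(n/2) = 0.99 × √(19/2) = 3.0514
Two-sided α = 0.05 → critical value z_{0.025} = 1.960.
Power = Φ(δ − 1.960) + Φ(−δ − 1.960) = Φ(1.091) + Φ(-5.011) = 0.8625 + 0.0000 = 0.8625.

Power ≈ 0.862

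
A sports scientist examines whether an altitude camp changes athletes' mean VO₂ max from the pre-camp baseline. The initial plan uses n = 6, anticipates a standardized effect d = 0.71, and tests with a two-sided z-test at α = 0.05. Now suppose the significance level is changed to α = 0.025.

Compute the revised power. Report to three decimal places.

δ = d·√n = 0.71 × √6 = 1.7391 (unchanged). New critical value: z_{0.0125} = 2.241.
Revised power = Φ(δ − 2.241) + Φ(−δ − 2.241) = Φ(-0.502) + Φ(-3.981) = 0.3077 + 0.0000 = 0.3078.

Power ≈ 0.308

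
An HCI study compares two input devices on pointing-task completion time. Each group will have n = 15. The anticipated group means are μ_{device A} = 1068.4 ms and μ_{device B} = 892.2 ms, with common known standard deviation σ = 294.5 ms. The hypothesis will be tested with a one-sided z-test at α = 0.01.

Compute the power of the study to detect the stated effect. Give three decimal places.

Standardized effect: d = |μ_{device A} − μ_{device B}| / σ = |1068.4 − 892.2| / 294.5 = 0.5983
Noncentrality parameter: δ = d·√(n/2) = 0.5983 × √(15/2) = 1.6385
One-sided α = 0.01 → critical value z_{0.01} = 2.326.
Power = Φ(δ − 2.326) = Φ(-0.688) = 0.2458.

Power ≈ 0.246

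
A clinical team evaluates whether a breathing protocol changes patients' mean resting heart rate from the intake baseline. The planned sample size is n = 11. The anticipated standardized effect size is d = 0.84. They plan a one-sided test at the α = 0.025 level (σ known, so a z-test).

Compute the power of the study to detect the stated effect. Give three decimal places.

Power ≈ 0.796

Noncentrality parameter: δ = d·√n = 0.84 × √11 = 2.7860
Critical value for a one-sided test at α = 0.025: z_α = 1.960.
Power = P(Z > 1.960 − δ) = Φ(0.826) = 0.7956.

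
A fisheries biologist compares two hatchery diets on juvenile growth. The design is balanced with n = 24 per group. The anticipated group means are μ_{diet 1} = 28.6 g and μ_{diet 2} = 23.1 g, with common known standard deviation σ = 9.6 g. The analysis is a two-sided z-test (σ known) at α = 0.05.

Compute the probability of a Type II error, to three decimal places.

β ≈ 0.490

Standardized effect: d = |μ_{diet 1} − μ_{diet 2}| / σ = |28.6 − 23.1| / 9.6 = 0.5729
Noncentrality parameter: δ = d·√(n/2) = 0.5729 × √(24/2) = 1.9846
Critical value for a two-sided test at α = 0.05: z_{α/2} = 1.960.
Power = Φ(δ − 1.960) + Φ(−δ − 1.960) = Φ(0.025) + Φ(-3.945) = 0.5098 + 0.0000 = 0.5099.
Type II error: β = 1 − power = 1 − 0.5099 = 0.4901.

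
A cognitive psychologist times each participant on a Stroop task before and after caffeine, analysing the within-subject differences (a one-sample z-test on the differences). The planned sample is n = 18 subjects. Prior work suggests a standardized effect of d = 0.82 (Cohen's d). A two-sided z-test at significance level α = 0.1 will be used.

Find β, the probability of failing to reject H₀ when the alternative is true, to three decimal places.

β ≈ 0.033

Noncentrality parameter: δ = d·√n = 0.82 × √18 = 3.4790
Critical value for a two-sided test at α = 0.1: z_{α/2} = 1.645.
Power = Φ(δ − 1.645) + Φ(−δ − 1.645) = Φ(1.834) + Φ(-5.124) = 0.9667 + 0.0000 = 0.9667.
Type II error: β = 1 − power = 1 − 0.9667 = 0.0333.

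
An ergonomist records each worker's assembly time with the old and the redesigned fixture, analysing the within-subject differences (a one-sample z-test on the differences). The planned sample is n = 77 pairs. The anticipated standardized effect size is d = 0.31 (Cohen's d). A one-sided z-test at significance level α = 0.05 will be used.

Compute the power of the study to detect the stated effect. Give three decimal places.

Power ≈ 0.859

Noncentrality parameter: δ = d·√n = 0.31 × √77 = 2.7202
One-sided α = 0.05 → critical value z_{0.05} = 1.645.
Power = P(Z > 1.645 − δ) = Φ(1.075) = 0.8589.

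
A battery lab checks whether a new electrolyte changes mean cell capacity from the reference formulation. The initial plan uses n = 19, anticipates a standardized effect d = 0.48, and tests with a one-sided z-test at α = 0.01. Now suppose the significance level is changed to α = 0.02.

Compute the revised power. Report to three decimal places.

Power ≈ 0.515

δ = d·√n = 0.48 × √19 = 2.0923 (unchanged). New critical value: z_{0.02} = 2.054.
Revised power = P(Z > 2.054 − δ) = Φ(0.039) = 0.5154.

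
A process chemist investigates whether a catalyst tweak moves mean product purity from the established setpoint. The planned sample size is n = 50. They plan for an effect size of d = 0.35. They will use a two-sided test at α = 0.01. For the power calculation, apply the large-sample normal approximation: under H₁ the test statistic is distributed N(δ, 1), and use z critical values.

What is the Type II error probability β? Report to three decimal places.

β ≈ 0.540

Noncentrality parameter: δ = d·√n = 0.35 × √50 = 2.4749
Two-sided α = 0.01 → critical value z_{0.005} = 2.576.
Power = Φ(δ − 2.576) + Φ(−δ − 2.576) = Φ(-0.101) + Φ(-5.051) = 0.4598 + 0.0000 = 0.4598.
Type II error: β = 1 − power = 1 − 0.4598 = 0.5402.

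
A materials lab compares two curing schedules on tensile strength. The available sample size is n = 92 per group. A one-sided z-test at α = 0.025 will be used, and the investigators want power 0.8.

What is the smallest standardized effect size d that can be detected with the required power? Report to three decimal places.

d ≈ 0.413

Need Φ(δ − 1.960) = 0.8, so δ = 1.960 + 0.842 = 2.802.
δ = d·√(n/2) ⇒ d = δ/√(n/2) = 2.802/√(92/2) = 0.4131.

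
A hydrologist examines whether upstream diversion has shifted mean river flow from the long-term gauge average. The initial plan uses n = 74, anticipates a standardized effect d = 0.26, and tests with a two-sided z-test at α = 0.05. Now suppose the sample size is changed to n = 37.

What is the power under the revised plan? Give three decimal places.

With n = 37: δ = d·√n = 0.26 × √37 = 1.5815. Critical value z_{0.025} = 1.960.
Revised power = Φ(δ − 1.960) + Φ(−δ − 1.960) = Φ(-0.378) + Φ(-3.541) = 0.3525 + 0.0002 = 0.3527.

Power ≈ 0.353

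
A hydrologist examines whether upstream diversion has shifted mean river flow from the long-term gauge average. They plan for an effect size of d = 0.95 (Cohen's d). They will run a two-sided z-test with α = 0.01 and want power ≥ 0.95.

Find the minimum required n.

Set Φ(δ − 2.576) = 0.95; then δ − 2.576 = Φ⁻¹(0.95) = 1.645, giving δ = 4.221.
(Ignoring the negligible lower-tail rejection probability gives the usual closed-form inversion.)
δ = d·√n ⇒ n = (δ/d)² = (4.221 / 0.95)² = 19.74.
Round up to the next whole unit.

n = 20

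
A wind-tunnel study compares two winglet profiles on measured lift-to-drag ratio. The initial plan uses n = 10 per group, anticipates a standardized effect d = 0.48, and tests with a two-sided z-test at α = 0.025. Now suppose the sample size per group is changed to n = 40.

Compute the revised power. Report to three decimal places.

With n = 40 per group: δ = d·√(n/2) = 0.48 × √(40/2) = 2.1466. Critical value z_{0.0125} = 2.241.
Revised power = Φ(δ − 2.241) + Φ(−δ − 2.241) = Φ(-0.095) + Φ(-4.388) = 0.4622 + 0.0000 = 0.4623.

Power ≈ 0.462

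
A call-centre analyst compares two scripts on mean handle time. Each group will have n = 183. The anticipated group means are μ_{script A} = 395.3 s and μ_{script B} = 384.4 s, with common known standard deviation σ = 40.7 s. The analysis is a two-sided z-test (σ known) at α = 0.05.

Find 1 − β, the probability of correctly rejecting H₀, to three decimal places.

Standardized effect: d = |μ_{script A} − μ_{script B}| / σ = |395.3 − 384.4| / 40.7 = 0.2678
Noncentrality parameter: δ = d·√(n/2) = 0.2678 × √(183/2) = 2.5618
Two-sided α = 0.05 → critical value z_{0.025} = 1.960.
Power = Φ(δ − 1.960) + Φ(−δ − 1.960) = Φ(0.602) + Φ(-4.522) = 0.7264 + 0.0000 = 0.7264.

Power ≈ 0.726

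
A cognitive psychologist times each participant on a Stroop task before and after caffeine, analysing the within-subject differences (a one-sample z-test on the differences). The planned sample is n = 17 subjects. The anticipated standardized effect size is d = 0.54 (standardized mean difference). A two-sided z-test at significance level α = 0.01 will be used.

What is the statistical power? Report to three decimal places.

Power ≈ 0.363

Noncentrality parameter: δ = d·√n = 0.54 × √17 = 2.2265
Critical value for a two-sided test at α = 0.01: z_{α/2} = 2.576.
Power = Φ(δ − 2.576) + Φ(−δ − 2.576) = Φ(-0.349) + Φ(-4.802) = 0.3634 + 0.0000 = 0.3634.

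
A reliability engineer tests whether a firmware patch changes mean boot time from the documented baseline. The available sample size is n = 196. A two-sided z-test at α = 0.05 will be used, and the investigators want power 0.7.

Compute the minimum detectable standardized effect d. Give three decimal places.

Required noncentrality: δ = z_{0.025} + z_{0.30} = 1.960 + 0.524 = 2.484.
(Lower-tail contribution to power is negligible for δ > 0.)
δ = d·√n ⇒ d = δ/√n = 2.484/√196 = 0.1775.

d ≈ 0.177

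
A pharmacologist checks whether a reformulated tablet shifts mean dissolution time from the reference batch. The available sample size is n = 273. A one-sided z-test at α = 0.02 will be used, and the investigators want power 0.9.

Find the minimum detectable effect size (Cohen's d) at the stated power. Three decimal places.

d ≈ 0.202

Required noncentrality: δ = z_{0.02} + z_{0.10} = 2.054 + 1.282 = 3.335.
δ = d·√n ⇒ d = δ/√n = 3.335/√273 = 0.2019.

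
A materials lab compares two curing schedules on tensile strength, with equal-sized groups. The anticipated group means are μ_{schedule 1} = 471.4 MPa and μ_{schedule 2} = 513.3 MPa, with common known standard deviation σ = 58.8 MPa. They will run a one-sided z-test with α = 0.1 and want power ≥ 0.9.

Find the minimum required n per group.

Standardized effect: d = |μ_{schedule 1} − μ_{schedule 2}| / σ = |471.4 − 513.3| / 58.8 = 0.7126
Set Φ(δ − 1.282) = 0.9; then δ − 1.282 = Φ⁻¹(0.9) = 1.282, giving δ = 2.563.
δ = d·√(n/2) ⇒ n = 2(δ/d)² = 2 × (2.563 / 0.7126)² = 25.88.
Round up to the next whole unit.

n = 26 per group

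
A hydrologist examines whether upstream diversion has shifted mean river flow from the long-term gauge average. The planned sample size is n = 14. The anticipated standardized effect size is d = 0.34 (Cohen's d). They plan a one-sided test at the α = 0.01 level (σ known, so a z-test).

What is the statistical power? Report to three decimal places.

Power ≈ 0.146

Noncentrality parameter: δ = d·√n = 0.34 × √14 = 1.2722
Critical value for a one-sided test at α = 0.01: z_α = 2.326.
Power = P(Z > 2.326 − δ) = Φ(-1.054) = 0.1459.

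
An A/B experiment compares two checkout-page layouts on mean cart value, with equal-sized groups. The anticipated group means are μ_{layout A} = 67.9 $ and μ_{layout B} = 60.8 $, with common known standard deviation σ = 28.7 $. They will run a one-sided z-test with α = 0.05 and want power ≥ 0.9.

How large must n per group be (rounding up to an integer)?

n = 280 per group

Standardized effect: d = |μ_{layout A} − μ_{layout B}| / σ = |67.9 − 60.8| / 28.7 = 0.2474
For power 0.9 need Φ(δ − z_{0.05}) = 0.9, so δ = z_{0.05} + z_{0.10} = 1.645 + 1.282 = 2.926.
δ = d·√(n/2) ⇒ n = 2(δ/d)² = 2 × (2.926 / 0.2474)² = 279.86.
Rounding up, n = 280 per group.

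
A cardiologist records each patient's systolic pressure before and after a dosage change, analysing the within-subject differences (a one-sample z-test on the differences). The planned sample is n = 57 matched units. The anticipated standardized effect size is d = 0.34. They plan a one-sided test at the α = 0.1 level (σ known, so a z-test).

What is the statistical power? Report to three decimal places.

Power ≈ 0.901

Noncentrality parameter: δ = d·√n = 0.34 × √57 = 2.5669
One-sided α = 0.1 → critical value z_{0.1} = 1.282.
Power = P(Z > 1.282 − δ) = Φ(1.285) = 0.9007.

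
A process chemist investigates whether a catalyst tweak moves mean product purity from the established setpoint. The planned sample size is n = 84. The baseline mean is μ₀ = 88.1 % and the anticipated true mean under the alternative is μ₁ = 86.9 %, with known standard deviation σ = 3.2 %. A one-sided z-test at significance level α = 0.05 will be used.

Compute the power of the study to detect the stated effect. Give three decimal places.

Standardized effect: d = |μ₁ − μ₀| / σ = |86.9 − 88.1| / 3.2 = 0.3750
Noncentrality parameter: δ = d·√n = 0.3750 × √84 = 3.4369
One-sided α = 0.05 → critical value z_{0.05} = 1.645.
Power = P(Z > 1.645 − δ) = Φ(1.792) = 0.9634.

Power ≈ 0.963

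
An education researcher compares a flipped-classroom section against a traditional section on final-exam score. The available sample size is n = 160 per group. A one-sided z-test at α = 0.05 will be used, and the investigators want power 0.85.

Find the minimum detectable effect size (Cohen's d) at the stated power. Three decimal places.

d ≈ 0.300

Required noncentrality: δ = z_{0.05} + z_{0.15} = 1.645 + 1.036 = 2.681.
δ = d·√(n/2) ⇒ d = δ/√(n/2) = 2.681/√(160/2) = 0.2998.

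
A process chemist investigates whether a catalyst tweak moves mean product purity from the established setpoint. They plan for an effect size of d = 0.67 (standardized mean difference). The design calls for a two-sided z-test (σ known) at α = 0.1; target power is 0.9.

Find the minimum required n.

n = 20

For power 0.9 need Φ(δ − z_{0.05}) = 0.9, so δ = z_{0.05} + z_{0.10} = 1.645 + 1.282 = 2.926.
(The Φ(−δ − z_{α/2}) term is vanishingly small for δ > 0 and is dropped in the standard sample-size formula.)
δ = d·√n ⇒ n = (δ/d)² = (2.926 / 0.67)² = 19.08.
Round up to the next whole unit.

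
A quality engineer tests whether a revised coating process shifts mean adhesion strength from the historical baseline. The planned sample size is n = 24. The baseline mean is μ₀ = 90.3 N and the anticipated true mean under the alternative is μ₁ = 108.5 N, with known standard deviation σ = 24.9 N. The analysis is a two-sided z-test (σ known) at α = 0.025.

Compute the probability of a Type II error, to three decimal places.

β ≈ 0.090

Standardized effect: d = |μ₁ − μ₀| / σ = |108.5 − 90.3| / 24.9 = 0.7309
Noncentrality parameter: δ = d·√n = 0.7309 × √24 = 3.5808
Critical value for a two-sided test at α = 0.025: z_{α/2} = 2.241.
Power = Φ(δ − 2.241) + Φ(−δ − 2.241) = Φ(1.339) + Φ(-5.822) = 0.9098 + 0.0000 = 0.9098.
Type II error: β = 1 − power = 1 − 0.9098 = 0.0902.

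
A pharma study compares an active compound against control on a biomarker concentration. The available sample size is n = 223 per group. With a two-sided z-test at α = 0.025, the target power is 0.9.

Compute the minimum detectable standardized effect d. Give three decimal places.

d ≈ 0.334

Required noncentrality: δ = z_{0.0125} + z_{0.10} = 2.241 + 1.282 = 3.523.
(Lower-tail contribution to power is negligible for δ > 0.)
δ = d·√(n/2) ⇒ d = δ/√(n/2) = 3.523/√(223/2) = 0.3336.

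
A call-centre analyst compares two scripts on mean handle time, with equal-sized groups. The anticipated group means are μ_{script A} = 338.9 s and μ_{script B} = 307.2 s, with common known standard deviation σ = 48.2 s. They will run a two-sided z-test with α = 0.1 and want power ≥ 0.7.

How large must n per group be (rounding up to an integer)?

n = 22 per group

Standardized effect: d = |μ_{script A} − μ_{script B}| / σ = |338.9 − 307.2| / 48.2 = 0.6577
Set Φ(δ − 1.645) = 0.7; then δ − 1.645 = Φ⁻¹(0.7) = 0.524, giving δ = 2.169.
(For δ > 0 the lower-tail rejection region contributes negligibly to power, so the one-term inversion is standard.)
δ = d·√(n/2) ⇒ n = 2(δ/d)² = 2 × (2.169 / 0.6577)² = 21.76.
Rounding up, n = 22 per group.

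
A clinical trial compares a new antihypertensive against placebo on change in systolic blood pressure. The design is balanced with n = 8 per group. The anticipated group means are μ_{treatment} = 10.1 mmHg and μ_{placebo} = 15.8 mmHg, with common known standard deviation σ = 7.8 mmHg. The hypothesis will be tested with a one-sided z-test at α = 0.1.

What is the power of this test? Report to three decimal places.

Power ≈ 0.571

Standardized effect: d = |μ_{treatment} − μ_{placebo}| / σ = |10.1 − 15.8| / 7.8 = 0.7308
Noncentrality parameter: δ = d·√(n/2) = 0.7308 × √(8/2) = 1.4615
One-sided α = 0.1 → critical value z_{0.1} = 1.282.
Power = P(Z > 1.282 − δ) = Φ(0.180) = 0.5714.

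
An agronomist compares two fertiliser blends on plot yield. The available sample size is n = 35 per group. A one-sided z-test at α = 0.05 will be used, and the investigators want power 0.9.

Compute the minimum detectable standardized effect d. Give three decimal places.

d ≈ 0.700

Required noncentrality: δ = z_{0.05} + z_{0.10} = 1.645 + 1.282 = 2.926.
δ = d·√(n/2) ⇒ d = δ/√(n/2) = 2.926/√(35/2) = 0.6995.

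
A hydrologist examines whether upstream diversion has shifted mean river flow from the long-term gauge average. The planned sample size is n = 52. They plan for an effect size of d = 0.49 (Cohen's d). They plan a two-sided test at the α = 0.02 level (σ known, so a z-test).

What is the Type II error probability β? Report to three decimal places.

β ≈ 0.114

Noncentrality parameter: δ = d·√n = 0.49 × √52 = 3.5334
Critical value for a two-sided test at α = 0.02: z_{α/2} = 2.326.
Power = Φ(δ − 2.326) + Φ(−δ − 2.326) = Φ(1.207) + Φ(-5.860) = 0.8863 + 0.0000 = 0.8863.
Type II error: β = 1 − power = 1 − 0.8863 = 0.1137.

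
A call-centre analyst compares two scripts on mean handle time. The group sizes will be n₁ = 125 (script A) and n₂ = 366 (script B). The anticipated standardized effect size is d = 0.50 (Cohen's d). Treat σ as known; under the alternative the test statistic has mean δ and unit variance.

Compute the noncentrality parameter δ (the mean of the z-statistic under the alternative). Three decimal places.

δ ≈ 4.826

The noncentrality parameter scales effect size by the design's sample-size factor: δ = d / √(1/n₁ + 1/n₂) = 0.50 / √(1/125 + 1/366) = 4.8264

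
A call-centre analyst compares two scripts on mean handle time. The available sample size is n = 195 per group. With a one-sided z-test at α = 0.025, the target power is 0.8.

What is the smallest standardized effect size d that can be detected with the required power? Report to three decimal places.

d ≈ 0.284

Required noncentrality: δ = z_{0.025} + z_{0.20} = 1.960 + 0.842 = 2.802.
δ = d·√(n/2) ⇒ d = δ/√(n/2) = 2.802/√(195/2) = 0.2837.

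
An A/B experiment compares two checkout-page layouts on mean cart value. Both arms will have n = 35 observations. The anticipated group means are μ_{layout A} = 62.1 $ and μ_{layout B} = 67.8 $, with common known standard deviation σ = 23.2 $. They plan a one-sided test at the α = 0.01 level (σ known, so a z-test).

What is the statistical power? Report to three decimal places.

Standardized effect: d = |μ_{layout A} − μ_{layout B}| / σ = |62.1 − 67.8| / 23.2 = 0.2457
Noncentrality parameter: λ = d·√(n/2) = 0.2457 × √(35/2) = 1.0278
One-sided α = 0.01 → critical value z_{0.01} = 2.326.
Power = P(Z > 2.326 − λ) = Φ(-1.299) = 0.0970.

Power ≈ 0.097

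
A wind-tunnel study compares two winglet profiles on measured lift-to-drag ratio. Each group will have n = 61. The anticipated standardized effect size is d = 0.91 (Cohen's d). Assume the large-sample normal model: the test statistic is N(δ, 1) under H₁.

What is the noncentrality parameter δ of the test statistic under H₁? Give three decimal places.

δ ≈ 5.026

δ = d·√(n/2) = 0.91 × √(61/2) = 5.0256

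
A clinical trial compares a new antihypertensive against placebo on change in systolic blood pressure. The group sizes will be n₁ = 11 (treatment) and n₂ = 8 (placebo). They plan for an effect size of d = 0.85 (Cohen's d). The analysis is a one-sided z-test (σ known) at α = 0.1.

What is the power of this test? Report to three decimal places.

Noncentrality parameter: δ = d / √(1/n₁ + 1/n₂) = 0.85 / √(1/11 + 1/8) = 1.8293
Critical value for a one-sided test at α = 0.1: z_α = 1.282.
Power = Φ(δ − 1.282) = Φ(0.548) = 0.7081.

Power ≈ 0.708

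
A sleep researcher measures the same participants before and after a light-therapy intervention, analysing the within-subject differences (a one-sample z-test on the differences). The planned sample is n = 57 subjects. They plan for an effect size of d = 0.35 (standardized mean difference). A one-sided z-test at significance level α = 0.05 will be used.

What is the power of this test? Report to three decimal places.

Noncentrality parameter: δ = d·√n = 0.35 × √57 = 2.6424
Critical value for a one-sided test at α = 0.05: z_α = 1.645.
Power = P(Z > 1.645 − δ) = Φ(0.998) = 0.8408.

Power ≈ 0.841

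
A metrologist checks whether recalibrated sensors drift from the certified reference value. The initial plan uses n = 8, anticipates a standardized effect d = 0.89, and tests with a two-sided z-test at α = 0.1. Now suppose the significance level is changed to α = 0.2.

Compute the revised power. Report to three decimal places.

δ = d·√n = 0.89 × √8 = 2.5173 (unchanged). New critical value: z_{0.1} = 1.282.
Revised power = Φ(δ − 1.282) + Φ(−δ − 1.282) = Φ(1.236) + Φ(-3.799) = 0.8917 + 0.0001 = 0.8918.

Power ≈ 0.892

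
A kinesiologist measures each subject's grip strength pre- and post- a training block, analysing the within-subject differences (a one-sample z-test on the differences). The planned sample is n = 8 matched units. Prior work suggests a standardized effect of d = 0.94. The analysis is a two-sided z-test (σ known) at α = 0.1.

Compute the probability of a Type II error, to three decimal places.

Noncentrality parameter: δ = d·√n = 0.94 × √8 = 2.6587
Two-sided α = 0.1 → critical value z_{0.05} = 1.645.
Power = Φ(δ − 1.645) + Φ(−δ − 1.645) = Φ(1.014) + Φ(-4.304) = 0.8447 + 0.0000 = 0.8447.
Type II error: β = 1 − power = 1 − 0.8447 = 0.1553.

β ≈ 0.155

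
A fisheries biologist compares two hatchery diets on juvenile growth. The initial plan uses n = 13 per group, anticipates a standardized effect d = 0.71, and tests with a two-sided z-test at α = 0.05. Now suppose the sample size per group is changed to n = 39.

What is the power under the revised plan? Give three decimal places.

With n = 39 per group: δ = d·√(n/2) = 0.71 × √(39/2) = 3.1353. Critical value z_{0.025} = 1.960.
Revised power = Φ(δ − 1.960) + Φ(−δ − 1.960) = Φ(1.175) + Φ(-5.095) = 0.8801 + 0.0000 = 0.8801.

Power ≈ 0.880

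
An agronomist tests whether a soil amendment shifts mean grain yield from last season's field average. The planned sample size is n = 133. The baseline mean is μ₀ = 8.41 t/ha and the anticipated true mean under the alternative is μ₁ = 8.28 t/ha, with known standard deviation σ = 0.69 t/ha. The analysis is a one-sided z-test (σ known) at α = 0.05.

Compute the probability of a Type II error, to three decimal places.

Standardized effect: d = |μ₁ − μ₀| / σ = |8.28 − 8.41| / 0.69 = 0.1884
Noncentrality parameter: δ = d·√n = 0.1884 × √133 = 2.1728
Critical value for a one-sided test at α = 0.05: z_α = 1.645.
Power = P(Z > 1.645 − δ) = Φ(0.528) = 0.7012.
Type II error: β = 1 − power = 1 − 0.7012 = 0.2988.

β ≈ 0.299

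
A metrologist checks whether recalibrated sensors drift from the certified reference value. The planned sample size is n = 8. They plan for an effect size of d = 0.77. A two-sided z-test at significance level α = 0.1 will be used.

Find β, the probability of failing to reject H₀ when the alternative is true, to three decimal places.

Noncentrality parameter: δ = d·√n = 0.77 × √8 = 2.1779
Critical value for a two-sided test at α = 0.1: z_{α/2} = 1.645.
Power = Φ(δ − 1.645) + Φ(−δ − 1.645) = Φ(0.533) + Φ(-3.823) = 0.7030 + 0.0001 = 0.7031.
Type II error: β = 1 − power = 1 − 0.7031 = 0.2969.

β ≈ 0.297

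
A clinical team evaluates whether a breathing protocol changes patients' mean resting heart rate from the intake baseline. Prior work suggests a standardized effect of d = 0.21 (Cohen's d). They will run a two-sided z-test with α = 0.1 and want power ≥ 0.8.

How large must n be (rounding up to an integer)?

n = 141

Set Φ(δ − 1.645) = 0.8; then δ − 1.645 = Φ⁻¹(0.8) = 0.842, giving δ = 2.486.
(The Φ(−δ − z_{α/2}) term is vanishingly small for δ > 0 and is dropped in the standard sample-size formula.)
δ = d·√n ⇒ n = (δ/d)² = (2.486 / 0.21)² = 140.19.
Rounding up, n = 141.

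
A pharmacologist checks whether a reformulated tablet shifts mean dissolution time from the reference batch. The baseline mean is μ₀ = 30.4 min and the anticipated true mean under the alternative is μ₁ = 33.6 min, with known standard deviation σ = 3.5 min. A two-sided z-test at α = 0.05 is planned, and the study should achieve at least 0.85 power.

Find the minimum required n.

Standardized effect: d = |μ₁ − μ₀| / σ = |33.6 − 30.4| / 3.5 = 0.9143
For power 0.85 need Φ(δ − z_{0.025}) = 0.85, so δ = z_{0.025} + z_{0.15} = 1.960 + 1.036 = 2.996.
(Ignoring the negligible lower-tail rejection probability gives the usual closed-form inversion.)
δ = d·√n ⇒ n = (δ/d)² = (2.996 / 0.9143)² = 10.74.
Rounding up, n = 11.

n = 11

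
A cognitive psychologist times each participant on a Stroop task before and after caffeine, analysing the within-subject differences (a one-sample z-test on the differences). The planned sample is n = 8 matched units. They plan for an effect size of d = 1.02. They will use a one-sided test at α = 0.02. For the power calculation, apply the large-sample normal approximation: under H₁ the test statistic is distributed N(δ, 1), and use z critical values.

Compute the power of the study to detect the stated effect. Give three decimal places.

Noncentrality parameter: δ = d·√n = 1.02 × √8 = 2.8850
Critical value for a one-sided test at α = 0.02: z_α = 2.054.
Power = Φ(δ − 2.054) = Φ(0.831) = 0.7971.

Power ≈ 0.797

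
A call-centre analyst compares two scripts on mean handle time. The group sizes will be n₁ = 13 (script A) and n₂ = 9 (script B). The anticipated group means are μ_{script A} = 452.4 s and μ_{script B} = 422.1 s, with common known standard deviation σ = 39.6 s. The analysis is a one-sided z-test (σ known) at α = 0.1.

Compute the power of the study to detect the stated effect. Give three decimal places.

Power ≈ 0.685

Standardized effect: d = |μ_{script A} − μ_{script B}| / σ = |452.4 − 422.1| / 39.6 = 0.7652
Noncentrality parameter: δ = d / √(1/n₁ + 1/n₂) = 0.7652 / √(1/13 + 1/9) = 1.7645
Critical value for a one-sided test at α = 0.1: z_α = 1.282.
Power = P(Z > 1.282 − δ) = Φ(0.483) = 0.6854.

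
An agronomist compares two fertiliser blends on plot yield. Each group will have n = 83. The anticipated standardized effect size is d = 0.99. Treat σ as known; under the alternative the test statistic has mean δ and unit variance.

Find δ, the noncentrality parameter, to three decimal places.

δ = d·√(n/2) = 0.99 × √(83/2) = 6.3776

δ ≈ 6.378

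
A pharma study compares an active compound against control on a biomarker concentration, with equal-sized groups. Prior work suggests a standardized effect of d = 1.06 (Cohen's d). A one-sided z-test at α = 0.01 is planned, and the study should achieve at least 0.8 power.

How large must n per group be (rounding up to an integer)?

For power 0.8 need Φ(δ − z_{0.01}) = 0.8, so δ = z_{0.01} + z_{0.20} = 2.326 + 0.842 = 3.168.
δ = d·√(n/2) ⇒ n = 2(δ/d)² = 2 × (3.168 / 1.06)² = 17.86.
Rounding up, n = 18 per group.

n = 18 per group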